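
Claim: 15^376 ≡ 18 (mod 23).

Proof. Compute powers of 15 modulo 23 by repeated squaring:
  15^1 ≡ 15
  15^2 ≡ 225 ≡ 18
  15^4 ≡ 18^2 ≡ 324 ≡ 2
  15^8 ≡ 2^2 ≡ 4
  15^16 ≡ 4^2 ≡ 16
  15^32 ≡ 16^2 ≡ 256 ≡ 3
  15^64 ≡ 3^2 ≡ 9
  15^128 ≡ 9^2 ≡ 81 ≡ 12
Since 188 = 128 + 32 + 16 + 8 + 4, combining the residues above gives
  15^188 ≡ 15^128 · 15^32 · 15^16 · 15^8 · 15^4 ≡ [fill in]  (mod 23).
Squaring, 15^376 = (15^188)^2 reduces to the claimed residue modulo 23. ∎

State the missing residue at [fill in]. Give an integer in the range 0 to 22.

8

Multiply the listed residues: 12 · 3 · 16 · 4 · 2 = 36 → 576 → 2304 → 4608.
Reducing modulo 23: 4608 = 200·23 + 8, so 15^188 ≡ 8.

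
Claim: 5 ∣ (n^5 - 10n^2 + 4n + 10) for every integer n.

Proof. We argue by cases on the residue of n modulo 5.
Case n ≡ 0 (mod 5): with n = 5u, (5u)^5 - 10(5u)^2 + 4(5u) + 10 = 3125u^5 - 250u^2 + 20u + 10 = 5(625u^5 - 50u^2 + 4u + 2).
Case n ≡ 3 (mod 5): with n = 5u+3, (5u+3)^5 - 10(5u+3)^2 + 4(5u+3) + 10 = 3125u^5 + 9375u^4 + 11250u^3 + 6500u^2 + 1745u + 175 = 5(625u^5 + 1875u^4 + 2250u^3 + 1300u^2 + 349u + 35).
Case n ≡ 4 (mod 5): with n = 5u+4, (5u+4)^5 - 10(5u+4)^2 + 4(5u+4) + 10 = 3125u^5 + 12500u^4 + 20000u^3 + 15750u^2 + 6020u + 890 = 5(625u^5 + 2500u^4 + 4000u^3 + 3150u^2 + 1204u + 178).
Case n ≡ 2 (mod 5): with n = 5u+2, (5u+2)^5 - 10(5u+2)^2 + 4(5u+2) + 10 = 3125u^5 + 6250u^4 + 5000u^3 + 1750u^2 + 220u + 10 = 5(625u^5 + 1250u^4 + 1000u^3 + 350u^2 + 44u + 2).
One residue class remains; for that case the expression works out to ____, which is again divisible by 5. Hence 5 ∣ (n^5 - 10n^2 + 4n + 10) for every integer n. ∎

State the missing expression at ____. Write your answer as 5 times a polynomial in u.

The residues treated are {0, 3, 4, 2}, so the missing case is n ≡ 1 (mod 5); write n = 5u+1.
Then (5u+1)^5 - 10(5u+1)^2 + 4(5u+1) + 10 = 3125u^5 + 3125u^4 + 1250u^3 - 55u + 5 = 5(625u^5 + 625u^4 + 250u^3 - 11u + 1).

5(625u^5 + 625u^4 + 250u^3 - 11u + 1)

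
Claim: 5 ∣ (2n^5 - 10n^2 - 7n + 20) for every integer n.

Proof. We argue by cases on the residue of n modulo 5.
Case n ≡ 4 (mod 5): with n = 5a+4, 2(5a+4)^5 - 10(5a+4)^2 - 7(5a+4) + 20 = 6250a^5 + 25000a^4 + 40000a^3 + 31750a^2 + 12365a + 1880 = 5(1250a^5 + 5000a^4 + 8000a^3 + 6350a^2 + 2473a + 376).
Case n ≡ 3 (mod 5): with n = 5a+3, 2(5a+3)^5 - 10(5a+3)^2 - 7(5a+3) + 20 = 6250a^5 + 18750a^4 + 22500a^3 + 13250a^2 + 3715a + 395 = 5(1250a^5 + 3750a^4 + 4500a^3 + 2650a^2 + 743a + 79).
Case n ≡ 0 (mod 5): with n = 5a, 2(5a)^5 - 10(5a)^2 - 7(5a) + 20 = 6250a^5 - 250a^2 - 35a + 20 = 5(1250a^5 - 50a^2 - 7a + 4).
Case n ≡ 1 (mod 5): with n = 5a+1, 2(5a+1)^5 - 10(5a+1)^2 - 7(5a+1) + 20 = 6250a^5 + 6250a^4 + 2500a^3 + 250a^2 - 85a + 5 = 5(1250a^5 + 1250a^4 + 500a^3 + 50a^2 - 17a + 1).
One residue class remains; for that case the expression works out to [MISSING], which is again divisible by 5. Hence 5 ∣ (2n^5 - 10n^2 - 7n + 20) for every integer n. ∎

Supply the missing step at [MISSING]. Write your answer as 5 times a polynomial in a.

5(1250a^5 + 2500a^4 + 2000a^3 + 750a^2 + 113a + 6)

The residues treated are {4, 3, 0, 1}, so the missing case is n ≡ 2 (mod 5); write n = 5a+2.
Then 2(5a+2)^5 - 10(5a+2)^2 - 7(5a+2) + 20 = 6250a^5 + 12500a^4 + 10000a^3 + 3750a^2 + 565a + 30 = 5(1250a^5 + 2500a^4 + 2000a^3 + 750a^2 + 113a + 6).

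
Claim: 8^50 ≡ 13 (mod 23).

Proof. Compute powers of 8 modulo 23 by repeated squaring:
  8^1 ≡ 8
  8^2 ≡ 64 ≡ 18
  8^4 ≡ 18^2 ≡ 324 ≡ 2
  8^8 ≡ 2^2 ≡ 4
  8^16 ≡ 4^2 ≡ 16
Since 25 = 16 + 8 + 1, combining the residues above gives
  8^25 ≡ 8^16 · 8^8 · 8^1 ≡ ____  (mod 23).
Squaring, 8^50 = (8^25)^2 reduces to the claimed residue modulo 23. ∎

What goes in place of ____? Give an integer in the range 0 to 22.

Multiply the listed residues: 16 · 4 · 8 = 64 → 512.
Reducing modulo 23: 512 = 22·23 + 6, so 8^25 ≡ 6.

6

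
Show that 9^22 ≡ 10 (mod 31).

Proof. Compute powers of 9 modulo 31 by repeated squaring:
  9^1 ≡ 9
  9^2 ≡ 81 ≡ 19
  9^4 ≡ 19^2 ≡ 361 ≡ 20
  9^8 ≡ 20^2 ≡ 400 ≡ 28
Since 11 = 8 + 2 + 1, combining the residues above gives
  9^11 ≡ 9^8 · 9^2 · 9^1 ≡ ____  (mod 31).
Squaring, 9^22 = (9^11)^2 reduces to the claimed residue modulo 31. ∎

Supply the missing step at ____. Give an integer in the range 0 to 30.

14

Multiply the listed residues: 28 · 19 · 9 = 532 → 4788.
Reducing modulo 31: 4788 = 154·31 + 14, so 9^11 ≡ 14.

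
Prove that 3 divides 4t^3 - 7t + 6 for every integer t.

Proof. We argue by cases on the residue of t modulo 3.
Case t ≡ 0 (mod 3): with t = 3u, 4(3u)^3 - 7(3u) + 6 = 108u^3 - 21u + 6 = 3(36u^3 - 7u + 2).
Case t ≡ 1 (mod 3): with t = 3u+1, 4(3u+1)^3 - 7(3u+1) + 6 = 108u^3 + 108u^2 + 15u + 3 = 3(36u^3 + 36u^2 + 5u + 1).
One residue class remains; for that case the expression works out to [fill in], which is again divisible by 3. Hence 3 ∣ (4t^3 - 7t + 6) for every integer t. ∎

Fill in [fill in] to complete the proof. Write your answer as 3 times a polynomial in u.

3(36u^3 + 72u^2 + 41u + 8)

The residues treated are {0, 1}, so the missing case is t ≡ 2 (mod 3); write t = 3u+2.
Then 4(3u+2)^3 - 7(3u+2) + 6 = 108u^3 + 216u^2 + 123u + 24 = 3(36u^3 + 72u^2 + 41u + 8).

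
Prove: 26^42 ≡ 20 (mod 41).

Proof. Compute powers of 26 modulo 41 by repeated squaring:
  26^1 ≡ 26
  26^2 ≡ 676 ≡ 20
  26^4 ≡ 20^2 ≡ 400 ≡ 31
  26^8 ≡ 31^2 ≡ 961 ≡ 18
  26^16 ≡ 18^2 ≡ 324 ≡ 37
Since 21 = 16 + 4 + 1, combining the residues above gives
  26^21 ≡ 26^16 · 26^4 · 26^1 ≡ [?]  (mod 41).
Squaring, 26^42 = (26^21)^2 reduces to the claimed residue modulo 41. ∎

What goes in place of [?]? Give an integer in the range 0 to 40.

15

26^16 · 26^4 · 26^1 ≡ 37 · 31 · 26 = 29822.
29822 mod 41 = 15, so 26^21 ≡ 15 (mod 41).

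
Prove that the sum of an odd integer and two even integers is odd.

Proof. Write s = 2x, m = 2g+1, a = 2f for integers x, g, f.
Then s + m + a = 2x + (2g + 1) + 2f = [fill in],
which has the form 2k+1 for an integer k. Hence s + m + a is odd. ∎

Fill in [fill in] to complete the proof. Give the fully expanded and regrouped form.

2(f + g + x) + 1

2x + (2g + 1) + 2f = 2f + 2g + 2x + 1
= 2(f + g + x) + 1.
Since f + g + x is an integer, the sum is of the form 2k+1 for an integer k.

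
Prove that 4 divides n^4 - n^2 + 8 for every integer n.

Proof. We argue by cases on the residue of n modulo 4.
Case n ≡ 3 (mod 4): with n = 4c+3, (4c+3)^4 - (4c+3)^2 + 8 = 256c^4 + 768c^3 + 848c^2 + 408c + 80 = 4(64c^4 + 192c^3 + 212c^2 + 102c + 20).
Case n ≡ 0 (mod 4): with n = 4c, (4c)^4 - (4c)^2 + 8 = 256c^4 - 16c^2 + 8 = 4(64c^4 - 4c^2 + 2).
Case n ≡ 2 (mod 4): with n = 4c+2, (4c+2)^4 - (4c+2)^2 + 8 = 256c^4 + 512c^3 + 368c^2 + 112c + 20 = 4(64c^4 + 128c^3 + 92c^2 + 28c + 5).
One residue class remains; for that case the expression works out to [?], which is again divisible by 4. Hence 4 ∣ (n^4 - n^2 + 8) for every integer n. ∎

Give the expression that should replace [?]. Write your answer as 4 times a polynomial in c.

The residues treated are {3, 0, 2}, so the missing case is n ≡ 1 (mod 4); write n = 4c+1.
Then (4c+1)^4 - (4c+1)^2 + 8 = 256c^4 + 256c^3 + 80c^2 + 8c + 8 = 4(64c^4 + 64c^3 + 20c^2 + 2c + 2).

4(64c^4 + 64c^3 + 20c^2 + 2c + 2)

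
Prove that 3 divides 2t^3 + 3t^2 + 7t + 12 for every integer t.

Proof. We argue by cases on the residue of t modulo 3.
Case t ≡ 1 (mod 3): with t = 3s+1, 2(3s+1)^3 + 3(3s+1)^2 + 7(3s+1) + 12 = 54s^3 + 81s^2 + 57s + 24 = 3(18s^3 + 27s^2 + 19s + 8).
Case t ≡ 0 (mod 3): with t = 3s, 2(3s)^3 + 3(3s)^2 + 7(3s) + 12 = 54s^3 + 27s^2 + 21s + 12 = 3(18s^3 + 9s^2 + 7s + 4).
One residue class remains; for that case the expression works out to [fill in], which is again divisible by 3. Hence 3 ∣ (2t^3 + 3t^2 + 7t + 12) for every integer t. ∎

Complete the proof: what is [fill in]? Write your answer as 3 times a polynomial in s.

3(18s^3 + 45s^2 + 43s + 18)

The residues treated are {1, 0}, so the missing case is t ≡ 2 (mod 3); write t = 3s+2.
Then 2(3s+2)^3 + 3(3s+2)^2 + 7(3s+2) + 12 = 54s^3 + 135s^2 + 129s + 54 = 3(18s^3 + 45s^2 + 43s + 18).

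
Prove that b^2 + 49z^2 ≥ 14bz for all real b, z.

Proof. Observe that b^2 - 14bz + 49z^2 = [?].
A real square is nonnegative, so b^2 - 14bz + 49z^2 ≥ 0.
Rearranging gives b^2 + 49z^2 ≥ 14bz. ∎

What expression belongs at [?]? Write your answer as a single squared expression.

(b - 7z)^2

b^2 - 14bz + 49z^2 is a perfect-square trinomial: the outer terms are (b)^2 and (7z)^2, and the cross term is -2·b·7z.
So b^2 - 14bz + 49z^2 = (b - 7z)^2 ≥ 0.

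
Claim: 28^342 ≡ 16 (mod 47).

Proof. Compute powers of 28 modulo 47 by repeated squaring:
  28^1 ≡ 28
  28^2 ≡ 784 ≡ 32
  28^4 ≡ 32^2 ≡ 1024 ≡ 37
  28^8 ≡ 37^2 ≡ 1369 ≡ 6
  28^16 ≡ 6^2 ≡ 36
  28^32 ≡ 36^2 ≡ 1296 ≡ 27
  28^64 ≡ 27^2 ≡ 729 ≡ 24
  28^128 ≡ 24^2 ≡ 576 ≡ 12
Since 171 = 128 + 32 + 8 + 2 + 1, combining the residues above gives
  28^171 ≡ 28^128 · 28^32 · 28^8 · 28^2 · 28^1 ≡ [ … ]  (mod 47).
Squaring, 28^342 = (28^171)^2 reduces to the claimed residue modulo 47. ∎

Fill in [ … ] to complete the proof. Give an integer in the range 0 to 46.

Multiply the listed residues: 12 · 27 · 6 · 32 · 28 = 324 → 1944 → 62208 → 1741824.
Reducing modulo 47: 1741824 = 37060·47 + 4, so 28^171 ≡ 4.

4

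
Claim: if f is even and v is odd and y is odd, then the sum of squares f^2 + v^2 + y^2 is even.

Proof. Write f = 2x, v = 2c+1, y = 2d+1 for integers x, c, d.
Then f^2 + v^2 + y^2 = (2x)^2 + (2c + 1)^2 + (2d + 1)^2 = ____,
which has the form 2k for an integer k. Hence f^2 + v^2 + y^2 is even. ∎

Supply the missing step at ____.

Expanding: (2x)^2 + (2c + 1)^2 + (2d + 1)^2 = 4c^2 + 4c + 4d^2 + 4d + 4x^2 + 2.
Every term is even; pulling out the factor of 2 gives 2(2c^2 + 2c + 2d^2 + 2d + 2x^2 + 1).

2(2c^2 + 2c + 2d^2 + 2d + 2x^2 + 1)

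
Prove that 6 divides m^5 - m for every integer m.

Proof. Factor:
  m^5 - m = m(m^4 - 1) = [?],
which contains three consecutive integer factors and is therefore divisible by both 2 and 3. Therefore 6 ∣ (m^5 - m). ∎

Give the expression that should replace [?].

(m - 1)m(m + 1)(m^2 + 1)

m^4 - 1 = (m^2 - 1)(m^2 + 1), and m^2 - 1 = (m-1)(m+1).
So m(m^4 - 1) = (m - 1)m(m + 1)(m^2 + 1).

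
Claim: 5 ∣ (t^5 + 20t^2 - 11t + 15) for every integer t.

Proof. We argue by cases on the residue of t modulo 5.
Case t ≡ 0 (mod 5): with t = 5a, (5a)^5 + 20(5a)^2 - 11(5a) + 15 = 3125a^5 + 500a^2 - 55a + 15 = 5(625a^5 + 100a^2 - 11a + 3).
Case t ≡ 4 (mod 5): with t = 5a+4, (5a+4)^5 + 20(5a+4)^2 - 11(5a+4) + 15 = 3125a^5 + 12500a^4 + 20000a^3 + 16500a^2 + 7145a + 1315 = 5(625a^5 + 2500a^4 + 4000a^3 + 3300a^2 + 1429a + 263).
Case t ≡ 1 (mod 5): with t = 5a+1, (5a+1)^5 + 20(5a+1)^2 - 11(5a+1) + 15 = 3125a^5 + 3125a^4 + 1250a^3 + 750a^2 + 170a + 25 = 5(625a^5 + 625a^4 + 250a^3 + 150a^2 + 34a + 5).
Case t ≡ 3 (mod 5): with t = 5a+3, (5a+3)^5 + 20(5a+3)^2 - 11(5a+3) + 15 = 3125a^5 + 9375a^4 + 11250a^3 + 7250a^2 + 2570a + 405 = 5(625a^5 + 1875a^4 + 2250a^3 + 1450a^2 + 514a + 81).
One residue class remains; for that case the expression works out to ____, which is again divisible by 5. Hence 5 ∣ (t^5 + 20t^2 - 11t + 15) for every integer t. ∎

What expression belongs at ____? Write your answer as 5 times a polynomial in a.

Only t ≡ 2 (mod 5) is unaccounted for. Put t = 5a+2:
(5a+2)^5 + 20(5a+2)^2 - 11(5a+2) + 15 expands to 3125a^5 + 6250a^4 + 5000a^3 + 2500a^2 + 745a + 105,
and factoring out 5 leaves 5(625a^5 + 1250a^4 + 1000a^3 + 500a^2 + 149a + 21).

5(625a^5 + 1250a^4 + 1000a^3 + 500a^2 + 149a + 21)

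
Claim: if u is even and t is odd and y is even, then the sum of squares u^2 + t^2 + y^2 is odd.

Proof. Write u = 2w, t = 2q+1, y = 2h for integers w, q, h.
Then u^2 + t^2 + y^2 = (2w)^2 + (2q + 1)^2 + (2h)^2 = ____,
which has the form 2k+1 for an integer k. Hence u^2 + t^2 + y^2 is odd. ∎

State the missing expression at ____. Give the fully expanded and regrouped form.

2(2h^2 + 2q^2 + 2q + 2w^2) + 1

Expanding: (2w)^2 + (2q + 1)^2 + (2h)^2 = 4h^2 + 4q^2 + 4q + 4w^2 + 1.
Every term except the constant is even, so this is 2(2h^2 + 2q^2 + 2q + 2w^2) + 1,
and 2h^2 + 2q^2 + 2q + 2w^2 ∈ ℤ gives the required form.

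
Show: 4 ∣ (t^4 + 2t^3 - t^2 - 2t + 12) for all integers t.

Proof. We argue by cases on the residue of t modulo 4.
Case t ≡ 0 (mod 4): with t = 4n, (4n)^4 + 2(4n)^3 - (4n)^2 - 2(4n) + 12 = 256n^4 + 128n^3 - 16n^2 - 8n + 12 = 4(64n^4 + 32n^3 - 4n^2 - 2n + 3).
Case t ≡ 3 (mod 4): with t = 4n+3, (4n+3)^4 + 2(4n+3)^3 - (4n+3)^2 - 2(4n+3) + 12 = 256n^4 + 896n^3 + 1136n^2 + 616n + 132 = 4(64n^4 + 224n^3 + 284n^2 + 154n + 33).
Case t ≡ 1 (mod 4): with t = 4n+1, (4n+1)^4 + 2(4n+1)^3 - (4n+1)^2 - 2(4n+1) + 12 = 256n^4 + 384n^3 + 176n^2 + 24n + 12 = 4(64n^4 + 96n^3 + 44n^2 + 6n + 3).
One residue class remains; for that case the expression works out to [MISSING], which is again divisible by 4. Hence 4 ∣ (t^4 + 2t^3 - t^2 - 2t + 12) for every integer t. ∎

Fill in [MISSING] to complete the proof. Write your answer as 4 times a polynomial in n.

Only t ≡ 2 (mod 4) is unaccounted for. Put t = 4n+2:
(4n+2)^4 + 2(4n+2)^3 - (4n+2)^2 - 2(4n+2) + 12 expands to 256n^4 + 640n^3 + 560n^2 + 200n + 36,
and factoring out 4 leaves 4(64n^4 + 160n^3 + 140n^2 + 50n + 9).

4(64n^4 + 160n^3 + 140n^2 + 50n + 9)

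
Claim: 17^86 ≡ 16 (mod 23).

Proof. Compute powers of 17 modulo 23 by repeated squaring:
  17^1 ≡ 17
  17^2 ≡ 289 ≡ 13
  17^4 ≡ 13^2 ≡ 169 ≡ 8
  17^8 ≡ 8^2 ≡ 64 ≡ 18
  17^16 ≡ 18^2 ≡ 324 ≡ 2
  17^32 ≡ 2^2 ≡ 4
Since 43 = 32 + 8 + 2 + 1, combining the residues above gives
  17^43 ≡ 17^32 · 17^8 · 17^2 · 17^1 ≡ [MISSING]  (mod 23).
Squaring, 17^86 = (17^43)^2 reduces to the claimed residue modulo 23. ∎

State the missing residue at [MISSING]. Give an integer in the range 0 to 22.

Multiply the listed residues: 4 · 18 · 13 · 17 = 72 → 936 → 15912.
Reducing modulo 23: 15912 = 691·23 + 19, so 17^43 ≡ 19.

19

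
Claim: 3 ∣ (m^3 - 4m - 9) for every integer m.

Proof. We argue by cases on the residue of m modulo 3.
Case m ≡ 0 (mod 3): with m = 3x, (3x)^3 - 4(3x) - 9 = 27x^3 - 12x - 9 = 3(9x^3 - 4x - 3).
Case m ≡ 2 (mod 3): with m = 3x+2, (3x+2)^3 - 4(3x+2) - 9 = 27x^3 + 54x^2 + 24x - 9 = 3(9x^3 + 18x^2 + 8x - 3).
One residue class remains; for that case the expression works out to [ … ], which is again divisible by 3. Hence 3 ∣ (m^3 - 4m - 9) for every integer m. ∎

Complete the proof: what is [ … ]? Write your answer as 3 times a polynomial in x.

The residues treated are {0, 2}, so the missing case is m ≡ 1 (mod 3); write m = 3x+1.
Then (3x+1)^3 - 4(3x+1) - 9 = 27x^3 + 27x^2 - 3x - 12 = 3(9x^3 + 9x^2 - x - 4).

3(9x^3 + 9x^2 - x - 4)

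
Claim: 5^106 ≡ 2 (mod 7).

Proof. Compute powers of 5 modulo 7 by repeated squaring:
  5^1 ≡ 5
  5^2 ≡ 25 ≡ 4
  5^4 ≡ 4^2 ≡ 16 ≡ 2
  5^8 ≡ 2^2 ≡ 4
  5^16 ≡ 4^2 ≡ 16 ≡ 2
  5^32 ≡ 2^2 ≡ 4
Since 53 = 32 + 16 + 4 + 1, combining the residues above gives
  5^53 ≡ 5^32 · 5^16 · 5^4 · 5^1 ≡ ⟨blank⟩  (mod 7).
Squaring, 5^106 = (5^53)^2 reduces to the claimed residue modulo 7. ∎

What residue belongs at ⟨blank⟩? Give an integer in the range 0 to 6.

3

5^32 · 5^16 · 5^4 · 5^1 ≡ 4 · 2 · 2 · 5 = 80.
80 mod 7 = 3, so 5^53 ≡ 3 (mod 7).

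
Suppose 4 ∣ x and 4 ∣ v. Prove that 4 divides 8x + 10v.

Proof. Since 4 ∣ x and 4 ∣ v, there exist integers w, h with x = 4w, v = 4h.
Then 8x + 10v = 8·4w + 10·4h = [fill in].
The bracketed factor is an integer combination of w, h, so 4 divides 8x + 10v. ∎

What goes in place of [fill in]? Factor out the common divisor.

4(10h + 8w)

Pull the common 4 out of every term: 8·4w + 10·4h = 4(10h + 8w).
10h + 8w is an integer, which exhibits the divisibility.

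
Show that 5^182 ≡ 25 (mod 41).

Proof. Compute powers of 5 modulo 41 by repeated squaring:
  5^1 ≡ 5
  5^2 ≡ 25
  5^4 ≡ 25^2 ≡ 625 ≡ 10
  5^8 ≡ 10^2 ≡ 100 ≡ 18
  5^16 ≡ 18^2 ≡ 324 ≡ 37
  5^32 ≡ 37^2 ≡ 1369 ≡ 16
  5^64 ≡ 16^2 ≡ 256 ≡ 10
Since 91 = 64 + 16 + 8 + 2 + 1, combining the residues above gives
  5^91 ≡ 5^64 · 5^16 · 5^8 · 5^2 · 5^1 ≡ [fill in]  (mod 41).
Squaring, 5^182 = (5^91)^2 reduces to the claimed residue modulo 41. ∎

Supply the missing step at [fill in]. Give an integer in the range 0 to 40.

Multiply the listed residues: 10 · 37 · 18 · 25 · 5 = 370 → 6660 → 166500 → 832500.
Reducing modulo 41: 832500 = 20304·41 + 36, so 5^91 ≡ 36.

36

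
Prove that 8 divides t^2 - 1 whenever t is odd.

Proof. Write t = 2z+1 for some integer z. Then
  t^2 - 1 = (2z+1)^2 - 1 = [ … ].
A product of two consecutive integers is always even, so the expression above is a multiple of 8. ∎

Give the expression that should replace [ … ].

4z(z + 1)

(2z+1)^2 - 1 = 4z^2 + 4z + 1 - 1 = 4z^2 + 4z = 4z(z+1).
Since z and z+1 are consecutive, z(z+1) is even, and 4·(even) is a multiple of 8.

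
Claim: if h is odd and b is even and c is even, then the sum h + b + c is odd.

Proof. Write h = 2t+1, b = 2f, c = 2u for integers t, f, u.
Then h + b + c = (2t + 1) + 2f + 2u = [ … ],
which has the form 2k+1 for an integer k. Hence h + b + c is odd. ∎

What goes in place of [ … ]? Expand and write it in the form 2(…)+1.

Expanding: (2t + 1) + 2f + 2u = 2f + 2t + 2u + 1.
Every term except the constant is even, so this is 2(f + t + u) + 1,
and f + t + u ∈ ℤ gives the required form.

2(f + t + u) + 1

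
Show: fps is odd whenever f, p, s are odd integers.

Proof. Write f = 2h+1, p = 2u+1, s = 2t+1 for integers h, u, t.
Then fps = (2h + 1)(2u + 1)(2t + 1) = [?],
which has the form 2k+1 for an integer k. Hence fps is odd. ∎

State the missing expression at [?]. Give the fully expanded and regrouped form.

2(4htu + 2ht + 2hu + h + 2tu + t + u) + 1

Expanding: (2h + 1)(2u + 1)(2t + 1) = 8htu + 4ht + 4hu + 2h + 4tu + 2t + 2u + 1.
Every term except the constant is even, so this is 2(4htu + 2ht + 2hu + h + 2tu + t + u) + 1,
and 4htu + 2ht + 2hu + h + 2tu + t + u ∈ ℤ gives the required form.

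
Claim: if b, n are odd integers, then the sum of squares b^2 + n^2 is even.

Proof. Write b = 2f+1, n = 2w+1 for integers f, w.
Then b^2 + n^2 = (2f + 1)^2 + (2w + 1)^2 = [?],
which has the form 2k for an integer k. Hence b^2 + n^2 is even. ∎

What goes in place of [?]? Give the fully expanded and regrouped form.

(2f + 1)^2 + (2w + 1)^2 = 4f^2 + 4f + 4w^2 + 4w + 2
= 2(2f^2 + 2f + 2w^2 + 2w + 1).
Since 2f^2 + 2f + 2w^2 + 2w + 1 is an integer, the sum of squares is of the form 2k for an integer k.

2(2f^2 + 2f + 2w^2 + 2w + 1)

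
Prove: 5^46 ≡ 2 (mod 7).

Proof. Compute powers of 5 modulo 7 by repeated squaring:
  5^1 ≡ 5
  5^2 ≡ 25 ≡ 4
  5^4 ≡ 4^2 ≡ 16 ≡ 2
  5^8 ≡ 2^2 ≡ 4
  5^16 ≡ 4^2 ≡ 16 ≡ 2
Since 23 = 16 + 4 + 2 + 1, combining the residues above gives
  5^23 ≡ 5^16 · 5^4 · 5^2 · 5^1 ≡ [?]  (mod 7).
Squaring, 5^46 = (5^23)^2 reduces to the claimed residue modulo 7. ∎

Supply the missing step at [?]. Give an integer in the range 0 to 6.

5^16 · 5^4 · 5^2 · 5^1 ≡ 2 · 2 · 4 · 5 = 80.
80 mod 7 = 3, so 5^23 ≡ 3 (mod 7).

3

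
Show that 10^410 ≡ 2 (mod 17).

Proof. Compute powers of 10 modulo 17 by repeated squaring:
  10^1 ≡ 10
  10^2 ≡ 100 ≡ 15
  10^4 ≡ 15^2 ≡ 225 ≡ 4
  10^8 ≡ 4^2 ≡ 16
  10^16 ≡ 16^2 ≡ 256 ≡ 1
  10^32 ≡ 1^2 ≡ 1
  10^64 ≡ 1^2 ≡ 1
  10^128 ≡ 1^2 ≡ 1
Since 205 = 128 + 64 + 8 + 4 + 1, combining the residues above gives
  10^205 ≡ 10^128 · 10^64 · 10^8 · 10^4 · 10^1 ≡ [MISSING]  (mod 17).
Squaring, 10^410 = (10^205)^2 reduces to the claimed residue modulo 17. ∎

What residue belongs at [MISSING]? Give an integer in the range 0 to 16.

10^128 · 10^64 · 10^8 · 10^4 · 10^1 ≡ 1 · 1 · 16 · 4 · 10 = 640.
640 mod 17 = 11, so 10^205 ≡ 11 (mod 17).

11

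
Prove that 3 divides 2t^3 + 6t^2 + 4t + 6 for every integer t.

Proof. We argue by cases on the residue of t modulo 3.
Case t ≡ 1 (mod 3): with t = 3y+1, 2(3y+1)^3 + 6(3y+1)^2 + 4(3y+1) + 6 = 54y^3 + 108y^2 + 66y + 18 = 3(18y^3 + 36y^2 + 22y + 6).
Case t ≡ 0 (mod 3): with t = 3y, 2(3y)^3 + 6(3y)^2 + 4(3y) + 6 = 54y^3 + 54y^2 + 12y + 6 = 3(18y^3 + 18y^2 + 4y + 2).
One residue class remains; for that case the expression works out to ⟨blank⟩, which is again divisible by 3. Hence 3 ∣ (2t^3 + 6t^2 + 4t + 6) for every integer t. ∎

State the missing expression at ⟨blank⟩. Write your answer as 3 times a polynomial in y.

3(18y^3 + 54y^2 + 52y + 18)

The residues treated are {1, 0}, so the missing case is t ≡ 2 (mod 3); write t = 3y+2.
Then 2(3y+2)^3 + 6(3y+2)^2 + 4(3y+2) + 6 = 54y^3 + 162y^2 + 156y + 54 = 3(18y^3 + 54y^2 + 52y + 18).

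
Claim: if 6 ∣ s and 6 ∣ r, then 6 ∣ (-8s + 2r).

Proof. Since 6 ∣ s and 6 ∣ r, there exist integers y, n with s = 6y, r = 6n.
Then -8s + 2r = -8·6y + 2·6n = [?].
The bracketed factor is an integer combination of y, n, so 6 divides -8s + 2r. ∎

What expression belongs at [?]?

Each term has a factor of 6: -8·6y + 2·6n = 6·(2n - 8y).
Since 2n - 8y is an integer, 6 ∣ (-8s + 2r).

6(2n - 8y)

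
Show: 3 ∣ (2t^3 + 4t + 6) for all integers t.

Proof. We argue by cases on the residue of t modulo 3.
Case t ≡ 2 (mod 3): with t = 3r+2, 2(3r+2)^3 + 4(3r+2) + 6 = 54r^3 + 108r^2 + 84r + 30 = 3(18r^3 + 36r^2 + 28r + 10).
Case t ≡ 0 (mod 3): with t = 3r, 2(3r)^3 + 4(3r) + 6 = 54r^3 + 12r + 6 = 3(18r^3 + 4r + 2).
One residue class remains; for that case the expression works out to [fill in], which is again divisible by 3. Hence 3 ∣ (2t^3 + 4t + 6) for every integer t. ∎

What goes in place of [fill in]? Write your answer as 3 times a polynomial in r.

The residues treated are {2, 0}, so the missing case is t ≡ 1 (mod 3); write t = 3r+1.
Then 2(3r+1)^3 + 4(3r+1) + 6 = 54r^3 + 54r^2 + 30r + 12 = 3(18r^3 + 18r^2 + 10r + 4).

3(18r^3 + 18r^2 + 10r + 4)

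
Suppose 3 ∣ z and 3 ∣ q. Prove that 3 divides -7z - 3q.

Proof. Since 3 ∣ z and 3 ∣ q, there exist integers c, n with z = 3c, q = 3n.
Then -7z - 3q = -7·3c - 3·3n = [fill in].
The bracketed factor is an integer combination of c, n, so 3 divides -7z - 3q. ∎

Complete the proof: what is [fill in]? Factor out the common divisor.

3(-7c - 3n)

Pull the common 3 out of every term: -7·3c - 3·3n = 3(-7c - 3n).
-7c - 3n is an integer, which exhibits the divisibility.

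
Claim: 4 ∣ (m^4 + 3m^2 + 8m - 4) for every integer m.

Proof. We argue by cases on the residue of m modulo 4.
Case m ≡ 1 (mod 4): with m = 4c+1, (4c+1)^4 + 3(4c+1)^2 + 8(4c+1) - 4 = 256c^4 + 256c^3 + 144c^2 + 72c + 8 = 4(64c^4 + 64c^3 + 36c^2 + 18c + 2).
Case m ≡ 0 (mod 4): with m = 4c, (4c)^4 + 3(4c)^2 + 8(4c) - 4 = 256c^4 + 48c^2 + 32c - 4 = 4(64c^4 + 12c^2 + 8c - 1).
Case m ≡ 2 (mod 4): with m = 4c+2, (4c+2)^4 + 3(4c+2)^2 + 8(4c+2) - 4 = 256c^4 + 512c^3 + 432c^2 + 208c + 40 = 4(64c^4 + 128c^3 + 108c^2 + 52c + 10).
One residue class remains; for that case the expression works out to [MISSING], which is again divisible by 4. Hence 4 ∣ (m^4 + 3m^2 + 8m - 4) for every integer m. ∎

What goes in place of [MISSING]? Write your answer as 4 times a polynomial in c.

The residues treated are {1, 0, 2}, so the missing case is m ≡ 3 (mod 4); write m = 4c+3.
Then (4c+3)^4 + 3(4c+3)^2 + 8(4c+3) - 4 = 256c^4 + 768c^3 + 912c^2 + 536c + 128 = 4(64c^4 + 192c^3 + 228c^2 + 134c + 32).

4(64c^4 + 192c^3 + 228c^2 + 134c + 32)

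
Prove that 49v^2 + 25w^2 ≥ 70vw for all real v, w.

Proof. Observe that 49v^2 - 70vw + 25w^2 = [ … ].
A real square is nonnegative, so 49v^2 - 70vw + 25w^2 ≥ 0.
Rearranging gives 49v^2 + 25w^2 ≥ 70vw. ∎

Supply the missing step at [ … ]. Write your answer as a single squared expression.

(7v - 5w)^2

The leading and trailing coefficients are 7^2 and 5^2, and 70 = 2·7·5, so the trinomial is (7v - 5w)^2.
Hence 49v^2 - 70vw + 25w^2 ≥ 0.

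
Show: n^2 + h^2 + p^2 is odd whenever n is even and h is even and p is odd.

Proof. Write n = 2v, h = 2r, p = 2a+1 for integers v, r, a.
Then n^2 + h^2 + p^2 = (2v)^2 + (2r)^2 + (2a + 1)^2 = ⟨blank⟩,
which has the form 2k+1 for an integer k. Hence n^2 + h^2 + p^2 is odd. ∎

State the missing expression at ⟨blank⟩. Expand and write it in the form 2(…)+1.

2(2a^2 + 2a + 2r^2 + 2v^2) + 1

Expanding: (2v)^2 + (2r)^2 + (2a + 1)^2 = 4a^2 + 4a + 4r^2 + 4v^2 + 1.
Every term except the constant is even, so this is 2(2a^2 + 2a + 2r^2 + 2v^2) + 1,
and 2a^2 + 2a + 2r^2 + 2v^2 ∈ ℤ gives the required form.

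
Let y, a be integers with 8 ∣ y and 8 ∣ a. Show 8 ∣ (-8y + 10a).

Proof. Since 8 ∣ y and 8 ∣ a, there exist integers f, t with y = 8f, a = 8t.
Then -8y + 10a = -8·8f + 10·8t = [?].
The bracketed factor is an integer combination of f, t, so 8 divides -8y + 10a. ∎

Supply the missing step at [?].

Each term has a factor of 8: -8·8f + 10·8t = 8·(-8f + 10t).
Since -8f + 10t is an integer, 8 ∣ (-8y + 10a).

8(-8f + 10t)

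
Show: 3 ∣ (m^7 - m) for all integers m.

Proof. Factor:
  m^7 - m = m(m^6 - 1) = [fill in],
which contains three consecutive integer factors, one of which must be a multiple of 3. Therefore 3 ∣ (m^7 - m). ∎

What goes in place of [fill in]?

m^6 - 1 = (m^2 - 1)(m^4 + m^2 + 1), and m^2 - 1 = (m-1)(m+1).
So m(m^6 - 1) = (m - 1)m(m + 1)(m^4 + m^2 + 1).

(m - 1)m(m + 1)(m^4 + m^2 + 1)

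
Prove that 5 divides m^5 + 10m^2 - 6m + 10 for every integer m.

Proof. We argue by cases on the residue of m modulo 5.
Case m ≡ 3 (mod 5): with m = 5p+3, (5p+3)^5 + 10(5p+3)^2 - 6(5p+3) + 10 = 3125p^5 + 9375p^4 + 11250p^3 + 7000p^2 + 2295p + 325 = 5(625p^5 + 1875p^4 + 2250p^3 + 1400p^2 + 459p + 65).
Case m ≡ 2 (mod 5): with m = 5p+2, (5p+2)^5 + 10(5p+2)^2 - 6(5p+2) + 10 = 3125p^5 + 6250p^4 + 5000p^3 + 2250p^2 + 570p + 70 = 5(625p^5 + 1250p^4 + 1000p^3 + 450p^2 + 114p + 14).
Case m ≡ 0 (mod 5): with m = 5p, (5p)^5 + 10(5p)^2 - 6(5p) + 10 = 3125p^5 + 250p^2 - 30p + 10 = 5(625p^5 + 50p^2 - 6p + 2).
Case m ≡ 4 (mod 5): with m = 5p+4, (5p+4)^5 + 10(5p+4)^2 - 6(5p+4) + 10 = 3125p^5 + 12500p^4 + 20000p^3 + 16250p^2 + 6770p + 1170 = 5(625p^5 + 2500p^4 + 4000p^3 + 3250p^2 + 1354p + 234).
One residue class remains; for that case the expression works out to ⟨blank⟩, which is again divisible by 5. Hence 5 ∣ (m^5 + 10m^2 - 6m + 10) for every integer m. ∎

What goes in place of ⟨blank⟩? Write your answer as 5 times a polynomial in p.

5(625p^5 + 625p^4 + 250p^3 + 100p^2 + 19p + 3)

The residues treated are {3, 2, 0, 4}, so the missing case is m ≡ 1 (mod 5); write m = 5p+1.
Then (5p+1)^5 + 10(5p+1)^2 - 6(5p+1) + 10 = 3125p^5 + 3125p^4 + 1250p^3 + 500p^2 + 95p + 15 = 5(625p^5 + 625p^4 + 250p^3 + 100p^2 + 19p + 3).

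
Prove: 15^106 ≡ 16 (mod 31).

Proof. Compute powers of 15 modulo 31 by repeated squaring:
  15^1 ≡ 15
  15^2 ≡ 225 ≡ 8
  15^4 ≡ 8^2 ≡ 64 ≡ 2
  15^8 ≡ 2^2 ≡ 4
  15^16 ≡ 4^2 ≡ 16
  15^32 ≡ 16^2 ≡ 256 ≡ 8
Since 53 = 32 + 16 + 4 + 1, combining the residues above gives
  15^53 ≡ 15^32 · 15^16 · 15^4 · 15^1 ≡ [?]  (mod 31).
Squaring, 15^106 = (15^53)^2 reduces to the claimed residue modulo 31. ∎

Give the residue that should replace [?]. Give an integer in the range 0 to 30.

27

15^32 · 15^16 · 15^4 · 15^1 ≡ 8 · 16 · 2 · 15 = 3840.
3840 mod 31 = 27, so 15^53 ≡ 27 (mod 31).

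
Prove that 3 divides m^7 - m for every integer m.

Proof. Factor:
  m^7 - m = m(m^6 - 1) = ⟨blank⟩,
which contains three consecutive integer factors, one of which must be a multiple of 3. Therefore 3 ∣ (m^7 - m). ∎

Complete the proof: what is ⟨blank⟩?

m^6 - 1 = (m^2 - 1)(m^4 + m^2 + 1), and m^2 - 1 = (m-1)(m+1).
So m(m^6 - 1) = (m - 1)m(m + 1)(m^4 + m^2 + 1).

(m - 1)m(m + 1)(m^4 + m^2 + 1)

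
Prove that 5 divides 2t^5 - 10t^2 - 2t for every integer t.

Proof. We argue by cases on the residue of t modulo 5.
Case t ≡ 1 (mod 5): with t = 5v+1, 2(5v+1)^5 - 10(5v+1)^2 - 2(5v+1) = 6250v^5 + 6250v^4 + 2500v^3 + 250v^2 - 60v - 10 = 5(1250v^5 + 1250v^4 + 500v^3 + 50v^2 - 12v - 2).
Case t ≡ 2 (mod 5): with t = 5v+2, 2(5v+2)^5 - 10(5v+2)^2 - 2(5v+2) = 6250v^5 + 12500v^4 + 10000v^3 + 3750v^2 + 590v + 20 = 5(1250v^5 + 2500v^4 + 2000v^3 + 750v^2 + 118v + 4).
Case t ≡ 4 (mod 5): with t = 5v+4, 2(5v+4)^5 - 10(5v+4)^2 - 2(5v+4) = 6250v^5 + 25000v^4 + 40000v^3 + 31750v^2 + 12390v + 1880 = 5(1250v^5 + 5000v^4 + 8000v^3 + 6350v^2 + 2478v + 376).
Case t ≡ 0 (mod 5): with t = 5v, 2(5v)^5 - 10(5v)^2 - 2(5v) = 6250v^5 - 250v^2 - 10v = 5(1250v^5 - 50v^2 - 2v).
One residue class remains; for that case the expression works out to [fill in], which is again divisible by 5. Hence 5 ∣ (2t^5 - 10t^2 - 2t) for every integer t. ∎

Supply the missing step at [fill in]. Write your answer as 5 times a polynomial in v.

5(1250v^5 + 3750v^4 + 4500v^3 + 2650v^2 + 748v + 78)

Only t ≡ 3 (mod 5) is unaccounted for. Put t = 5v+3:
2(5v+3)^5 - 10(5v+3)^2 - 2(5v+3) expands to 6250v^5 + 18750v^4 + 22500v^3 + 13250v^2 + 3740v + 390,
and factoring out 5 leaves 5(1250v^5 + 3750v^4 + 4500v^3 + 2650v^2 + 748v + 78).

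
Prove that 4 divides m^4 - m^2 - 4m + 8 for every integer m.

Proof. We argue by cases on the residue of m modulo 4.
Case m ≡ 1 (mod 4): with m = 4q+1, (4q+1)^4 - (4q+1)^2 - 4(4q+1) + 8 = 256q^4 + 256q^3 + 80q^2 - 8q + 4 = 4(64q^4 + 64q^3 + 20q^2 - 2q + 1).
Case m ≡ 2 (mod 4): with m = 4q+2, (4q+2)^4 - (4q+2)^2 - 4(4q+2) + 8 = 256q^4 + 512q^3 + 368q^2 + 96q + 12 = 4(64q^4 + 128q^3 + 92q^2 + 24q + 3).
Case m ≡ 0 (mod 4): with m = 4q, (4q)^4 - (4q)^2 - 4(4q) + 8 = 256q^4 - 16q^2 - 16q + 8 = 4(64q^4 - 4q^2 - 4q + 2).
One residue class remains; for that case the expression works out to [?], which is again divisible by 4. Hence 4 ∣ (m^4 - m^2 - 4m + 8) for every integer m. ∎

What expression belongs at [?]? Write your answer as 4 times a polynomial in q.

4(64q^4 + 192q^3 + 212q^2 + 98q + 17)

Only m ≡ 3 (mod 4) is unaccounted for. Put m = 4q+3:
(4q+3)^4 - (4q+3)^2 - 4(4q+3) + 8 expands to 256q^4 + 768q^3 + 848q^2 + 392q + 68,
and factoring out 4 leaves 4(64q^4 + 192q^3 + 212q^2 + 98q + 17).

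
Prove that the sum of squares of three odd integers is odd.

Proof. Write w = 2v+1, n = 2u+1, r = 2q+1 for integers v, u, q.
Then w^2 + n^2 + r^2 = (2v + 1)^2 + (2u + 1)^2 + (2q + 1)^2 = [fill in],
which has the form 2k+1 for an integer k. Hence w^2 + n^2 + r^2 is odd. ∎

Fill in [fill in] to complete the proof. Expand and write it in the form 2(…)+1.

2(2q^2 + 2q + 2u^2 + 2u + 2v^2 + 2v + 1) + 1

Expanding: (2v + 1)^2 + (2u + 1)^2 + (2q + 1)^2 = 4q^2 + 4q + 4u^2 + 4u + 4v^2 + 4v + 3.
Every term except the constant is even, so this is 2(2q^2 + 2q + 2u^2 + 2u + 2v^2 + 2v + 1) + 1,
and 2q^2 + 2q + 2u^2 + 2u + 2v^2 + 2v + 1 ∈ ℤ gives the required form.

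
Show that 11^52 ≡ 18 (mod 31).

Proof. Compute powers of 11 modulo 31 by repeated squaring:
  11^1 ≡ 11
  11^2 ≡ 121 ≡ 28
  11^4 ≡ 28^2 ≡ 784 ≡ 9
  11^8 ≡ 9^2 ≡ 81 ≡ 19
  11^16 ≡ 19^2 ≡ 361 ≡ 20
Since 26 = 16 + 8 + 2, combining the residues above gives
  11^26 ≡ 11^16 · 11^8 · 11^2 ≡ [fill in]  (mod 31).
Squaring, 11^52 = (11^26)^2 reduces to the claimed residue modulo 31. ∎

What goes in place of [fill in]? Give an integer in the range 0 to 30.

Multiply the listed residues: 20 · 19 · 28 = 380 → 10640.
Reducing modulo 31: 10640 = 343·31 + 7, so 11^26 ≡ 7.

7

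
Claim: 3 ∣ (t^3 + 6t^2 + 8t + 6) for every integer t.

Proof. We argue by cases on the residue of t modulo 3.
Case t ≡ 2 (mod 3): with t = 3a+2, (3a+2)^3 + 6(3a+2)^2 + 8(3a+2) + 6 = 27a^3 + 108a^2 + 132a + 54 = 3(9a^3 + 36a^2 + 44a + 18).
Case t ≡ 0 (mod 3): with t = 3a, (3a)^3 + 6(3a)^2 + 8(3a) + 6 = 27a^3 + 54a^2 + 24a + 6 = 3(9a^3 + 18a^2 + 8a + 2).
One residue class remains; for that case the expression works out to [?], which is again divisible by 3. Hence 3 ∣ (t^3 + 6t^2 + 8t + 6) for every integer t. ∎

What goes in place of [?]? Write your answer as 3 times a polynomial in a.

Only t ≡ 1 (mod 3) is unaccounted for. Put t = 3a+1:
(3a+1)^3 + 6(3a+1)^2 + 8(3a+1) + 6 expands to 27a^3 + 81a^2 + 69a + 21,
and factoring out 3 leaves 3(9a^3 + 27a^2 + 23a + 7).

3(9a^3 + 27a^2 + 23a + 7)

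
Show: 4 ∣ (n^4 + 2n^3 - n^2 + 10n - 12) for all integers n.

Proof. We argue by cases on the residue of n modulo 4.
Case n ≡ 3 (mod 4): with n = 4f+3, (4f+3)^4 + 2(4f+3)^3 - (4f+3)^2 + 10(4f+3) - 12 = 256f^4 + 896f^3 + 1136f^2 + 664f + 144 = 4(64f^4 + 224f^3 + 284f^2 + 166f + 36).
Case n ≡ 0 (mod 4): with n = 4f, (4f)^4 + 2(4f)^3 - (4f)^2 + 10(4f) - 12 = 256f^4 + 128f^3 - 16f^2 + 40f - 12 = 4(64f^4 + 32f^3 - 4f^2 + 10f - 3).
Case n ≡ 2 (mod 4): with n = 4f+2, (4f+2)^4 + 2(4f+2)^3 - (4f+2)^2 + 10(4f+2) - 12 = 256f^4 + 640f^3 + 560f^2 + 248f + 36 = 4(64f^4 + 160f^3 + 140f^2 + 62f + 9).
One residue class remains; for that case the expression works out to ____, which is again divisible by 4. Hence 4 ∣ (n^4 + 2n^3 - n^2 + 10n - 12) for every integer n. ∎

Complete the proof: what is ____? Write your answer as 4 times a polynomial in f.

Only n ≡ 1 (mod 4) is unaccounted for. Put n = 4f+1:
(4f+1)^4 + 2(4f+1)^3 - (4f+1)^2 + 10(4f+1) - 12 expands to 256f^4 + 384f^3 + 176f^2 + 72f,
and factoring out 4 leaves 4(64f^4 + 96f^3 + 44f^2 + 18f).

4(64f^4 + 96f^3 + 44f^2 + 18f)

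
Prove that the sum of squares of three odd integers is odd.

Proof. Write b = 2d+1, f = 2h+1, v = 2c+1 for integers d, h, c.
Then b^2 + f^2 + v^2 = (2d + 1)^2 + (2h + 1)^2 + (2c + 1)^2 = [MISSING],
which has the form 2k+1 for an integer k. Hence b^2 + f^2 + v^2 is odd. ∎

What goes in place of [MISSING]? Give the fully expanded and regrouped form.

Expanding: (2d + 1)^2 + (2h + 1)^2 + (2c + 1)^2 = 4c^2 + 4c + 4d^2 + 4d + 4h^2 + 4h + 3.
Every term except the constant is even, so this is 2(2c^2 + 2c + 2d^2 + 2d + 2h^2 + 2h + 1) + 1,
and 2c^2 + 2c + 2d^2 + 2d + 2h^2 + 2h + 1 ∈ ℤ gives the required form.

2(2c^2 + 2c + 2d^2 + 2d + 2h^2 + 2h + 1) + 1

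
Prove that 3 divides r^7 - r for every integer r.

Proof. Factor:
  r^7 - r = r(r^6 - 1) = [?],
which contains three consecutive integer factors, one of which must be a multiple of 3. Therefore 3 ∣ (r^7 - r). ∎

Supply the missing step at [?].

(r - 1)r(r + 1)(r^4 + r^2 + 1)

r^6 - 1 = (r^2 - 1)(r^4 + r^2 + 1), and r^2 - 1 = (r-1)(r+1).
So r(r^6 - 1) = (r - 1)r(r + 1)(r^4 + r^2 + 1).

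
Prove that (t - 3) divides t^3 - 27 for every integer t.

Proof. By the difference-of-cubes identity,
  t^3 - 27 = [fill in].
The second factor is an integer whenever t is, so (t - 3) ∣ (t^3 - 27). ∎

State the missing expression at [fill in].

a^3 - b^3 = (a - b)(a^2 + ab + b^2). With a = t, b = 3:
t^3 - 27 = (t - 3)(t^2 + 3t + 9).

(t - 3)(t^2 + 3t + 9)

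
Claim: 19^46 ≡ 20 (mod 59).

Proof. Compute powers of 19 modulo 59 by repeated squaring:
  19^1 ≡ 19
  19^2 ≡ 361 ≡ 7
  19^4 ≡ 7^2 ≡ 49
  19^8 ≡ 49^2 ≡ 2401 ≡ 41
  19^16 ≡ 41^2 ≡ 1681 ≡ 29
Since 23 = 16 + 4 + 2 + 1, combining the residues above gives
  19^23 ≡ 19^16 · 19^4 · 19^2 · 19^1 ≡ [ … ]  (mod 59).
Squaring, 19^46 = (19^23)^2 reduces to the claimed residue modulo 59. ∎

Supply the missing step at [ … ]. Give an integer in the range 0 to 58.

16

19^16 · 19^4 · 19^2 · 19^1 ≡ 29 · 49 · 7 · 19 = 188993.
188993 mod 59 = 16, so 19^23 ≡ 16 (mod 59).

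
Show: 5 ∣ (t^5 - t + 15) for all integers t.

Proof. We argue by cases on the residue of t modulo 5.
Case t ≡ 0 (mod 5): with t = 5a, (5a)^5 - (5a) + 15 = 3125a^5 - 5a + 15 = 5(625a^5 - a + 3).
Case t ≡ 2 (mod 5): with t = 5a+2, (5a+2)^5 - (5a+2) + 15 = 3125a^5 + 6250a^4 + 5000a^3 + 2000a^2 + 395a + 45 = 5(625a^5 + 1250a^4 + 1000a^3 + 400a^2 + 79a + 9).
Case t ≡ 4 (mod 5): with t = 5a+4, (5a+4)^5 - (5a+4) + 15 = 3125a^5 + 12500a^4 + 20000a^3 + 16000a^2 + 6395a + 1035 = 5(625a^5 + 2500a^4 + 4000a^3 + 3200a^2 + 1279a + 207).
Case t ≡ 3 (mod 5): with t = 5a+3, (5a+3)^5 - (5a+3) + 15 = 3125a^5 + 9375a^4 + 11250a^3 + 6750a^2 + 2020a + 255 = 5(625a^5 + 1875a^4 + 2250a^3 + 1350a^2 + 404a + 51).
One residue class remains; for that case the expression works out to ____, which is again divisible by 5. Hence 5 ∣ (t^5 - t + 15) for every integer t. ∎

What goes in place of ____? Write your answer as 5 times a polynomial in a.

Only t ≡ 1 (mod 5) is unaccounted for. Put t = 5a+1:
(5a+1)^5 - (5a+1) + 15 expands to 3125a^5 + 3125a^4 + 1250a^3 + 250a^2 + 20a + 15,
and factoring out 5 leaves 5(625a^5 + 625a^4 + 250a^3 + 50a^2 + 4a + 3).

5(625a^5 + 625a^4 + 250a^3 + 50a^2 + 4a + 3)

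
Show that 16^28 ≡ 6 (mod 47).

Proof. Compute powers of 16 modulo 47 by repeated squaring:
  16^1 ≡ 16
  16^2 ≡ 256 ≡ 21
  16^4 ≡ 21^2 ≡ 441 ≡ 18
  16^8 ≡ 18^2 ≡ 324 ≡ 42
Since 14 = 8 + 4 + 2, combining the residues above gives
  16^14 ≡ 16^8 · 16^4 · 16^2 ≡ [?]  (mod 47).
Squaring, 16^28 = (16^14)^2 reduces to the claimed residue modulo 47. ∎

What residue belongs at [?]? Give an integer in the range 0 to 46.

37

Multiply the listed residues: 42 · 18 · 21 = 756 → 15876.
Reducing modulo 47: 15876 = 337·47 + 37, so 16^14 ≡ 37.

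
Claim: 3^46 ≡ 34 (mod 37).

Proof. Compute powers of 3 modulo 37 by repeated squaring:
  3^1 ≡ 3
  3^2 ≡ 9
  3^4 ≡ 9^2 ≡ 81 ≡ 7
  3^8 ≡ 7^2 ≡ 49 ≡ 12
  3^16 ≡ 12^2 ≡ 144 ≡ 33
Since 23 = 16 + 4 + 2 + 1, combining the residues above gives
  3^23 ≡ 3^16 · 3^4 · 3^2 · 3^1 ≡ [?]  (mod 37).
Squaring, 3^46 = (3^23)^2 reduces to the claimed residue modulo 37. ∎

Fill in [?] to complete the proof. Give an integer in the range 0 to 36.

3^16 · 3^4 · 3^2 · 3^1 ≡ 33 · 7 · 9 · 3 = 6237.
6237 mod 37 = 21, so 3^23 ≡ 21 (mod 37).

21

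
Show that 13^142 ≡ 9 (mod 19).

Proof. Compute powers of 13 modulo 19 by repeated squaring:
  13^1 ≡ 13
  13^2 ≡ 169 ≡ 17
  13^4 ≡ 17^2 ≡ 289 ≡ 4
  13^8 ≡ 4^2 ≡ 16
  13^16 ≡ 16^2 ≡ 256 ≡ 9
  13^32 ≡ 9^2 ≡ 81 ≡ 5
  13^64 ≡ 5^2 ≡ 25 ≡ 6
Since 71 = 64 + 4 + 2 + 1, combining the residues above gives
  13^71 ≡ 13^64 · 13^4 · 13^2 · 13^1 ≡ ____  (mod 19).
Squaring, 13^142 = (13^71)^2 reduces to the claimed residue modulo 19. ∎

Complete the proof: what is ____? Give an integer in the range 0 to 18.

3

Multiply the listed residues: 6 · 4 · 17 · 13 = 24 → 408 → 5304.
Reducing modulo 19: 5304 = 279·19 + 3, so 13^71 ≡ 3.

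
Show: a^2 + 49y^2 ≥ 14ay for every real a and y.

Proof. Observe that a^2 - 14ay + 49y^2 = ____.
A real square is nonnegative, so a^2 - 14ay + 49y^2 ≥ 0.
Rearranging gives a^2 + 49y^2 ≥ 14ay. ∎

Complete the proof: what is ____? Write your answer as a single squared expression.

(a - 7y)^2

The leading and trailing coefficients are 1^2 and 7^2, and 14 = 2·1·7, so the trinomial is (a - 7y)^2.
Hence a^2 - 14ay + 49y^2 ≥ 0.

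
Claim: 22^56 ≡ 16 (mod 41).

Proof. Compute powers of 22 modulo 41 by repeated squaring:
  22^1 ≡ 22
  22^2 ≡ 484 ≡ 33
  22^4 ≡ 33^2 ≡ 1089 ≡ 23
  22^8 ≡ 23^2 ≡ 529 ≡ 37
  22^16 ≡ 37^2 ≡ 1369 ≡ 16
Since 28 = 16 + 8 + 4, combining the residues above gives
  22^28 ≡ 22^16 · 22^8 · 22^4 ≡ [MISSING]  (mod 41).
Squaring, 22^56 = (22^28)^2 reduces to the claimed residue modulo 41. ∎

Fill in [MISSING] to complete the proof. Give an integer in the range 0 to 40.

4

Multiply the listed residues: 16 · 37 · 23 = 592 → 13616.
Reducing modulo 41: 13616 = 332·41 + 4, so 22^28 ≡ 4.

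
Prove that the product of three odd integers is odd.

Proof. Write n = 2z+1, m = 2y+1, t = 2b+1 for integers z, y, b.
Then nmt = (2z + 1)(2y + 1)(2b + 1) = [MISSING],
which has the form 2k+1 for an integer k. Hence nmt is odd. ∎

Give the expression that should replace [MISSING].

(2z + 1)(2y + 1)(2b + 1) = 8byz + 4by + 4bz + 2b + 4yz + 2y + 2z + 1
= 2(4byz + 2by + 2bz + b + 2yz + y + z) + 1.
Since 4byz + 2by + 2bz + b + 2yz + y + z is an integer, the product is of the form 2k+1 for an integer k.

2(4byz + 2by + 2bz + b + 2yz + y + z) + 1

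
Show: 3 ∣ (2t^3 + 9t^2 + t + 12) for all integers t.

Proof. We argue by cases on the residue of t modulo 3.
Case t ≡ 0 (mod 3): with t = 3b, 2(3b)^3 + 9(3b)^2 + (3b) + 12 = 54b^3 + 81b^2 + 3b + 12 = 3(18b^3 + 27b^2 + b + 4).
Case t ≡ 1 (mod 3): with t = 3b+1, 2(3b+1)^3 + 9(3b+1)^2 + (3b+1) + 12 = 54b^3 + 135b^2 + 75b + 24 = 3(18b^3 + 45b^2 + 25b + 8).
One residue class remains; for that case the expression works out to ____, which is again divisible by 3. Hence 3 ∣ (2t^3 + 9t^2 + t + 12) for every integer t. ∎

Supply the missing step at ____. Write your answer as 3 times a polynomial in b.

3(18b^3 + 63b^2 + 61b + 22)

Only t ≡ 2 (mod 3) is unaccounted for. Put t = 3b+2:
2(3b+2)^3 + 9(3b+2)^2 + (3b+2) + 12 expands to 54b^3 + 189b^2 + 183b + 66,
and factoring out 3 leaves 3(18b^3 + 63b^2 + 61b + 22).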